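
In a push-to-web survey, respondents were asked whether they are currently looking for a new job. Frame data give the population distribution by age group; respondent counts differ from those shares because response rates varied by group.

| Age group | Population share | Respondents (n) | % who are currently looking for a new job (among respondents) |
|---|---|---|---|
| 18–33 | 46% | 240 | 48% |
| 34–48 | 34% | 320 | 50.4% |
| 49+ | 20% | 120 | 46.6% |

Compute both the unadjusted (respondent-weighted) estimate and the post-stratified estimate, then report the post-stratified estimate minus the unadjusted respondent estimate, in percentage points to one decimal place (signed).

Naive respondent-only estimate (weights = respondent counts):
  (240/680)×48 + (320/680)×50.4 + (120/680)×46.6 = 48.8824%
Post-stratifying to population shares instead:
  0.46×48 + 0.34×50.4 + 0.2×46.6 = 48.536%
Difference = 48.536 − 48.8824 = -0.3464 pp.

-0.3 percentage points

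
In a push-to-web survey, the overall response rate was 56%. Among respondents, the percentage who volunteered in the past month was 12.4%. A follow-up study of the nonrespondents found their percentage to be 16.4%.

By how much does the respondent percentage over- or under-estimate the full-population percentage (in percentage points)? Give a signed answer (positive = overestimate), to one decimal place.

-1.8 percentage points

Nonresponse fraction = 1 − 0.56 = 0.44.
Bias = (nonresponse fraction) × (respondent percentage − nonrespondent percentage)
     = 0.44 × (12.4 − 16.4) = 0.44 × -4 = -1.76.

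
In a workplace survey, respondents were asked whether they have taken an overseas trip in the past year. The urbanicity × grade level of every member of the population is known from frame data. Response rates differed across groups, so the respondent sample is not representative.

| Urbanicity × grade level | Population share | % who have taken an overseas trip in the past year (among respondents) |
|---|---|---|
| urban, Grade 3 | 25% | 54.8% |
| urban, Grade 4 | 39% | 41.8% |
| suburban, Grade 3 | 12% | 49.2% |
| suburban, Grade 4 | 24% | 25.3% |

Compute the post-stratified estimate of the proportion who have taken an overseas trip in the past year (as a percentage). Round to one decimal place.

42.0%

Reweight to the known urbanicity × grade level distribution:
  urban, Grade 3: 0.25 × 54.8 = 13.7
  urban, Grade 4: 0.39 × 41.8 = 16.302
  suburban, Grade 3: 0.12 × 49.2 = 5.904
  suburban, Grade 4: 0.24 × 25.3 = 6.072
Post-stratified estimate = 41.978 → 42.0%.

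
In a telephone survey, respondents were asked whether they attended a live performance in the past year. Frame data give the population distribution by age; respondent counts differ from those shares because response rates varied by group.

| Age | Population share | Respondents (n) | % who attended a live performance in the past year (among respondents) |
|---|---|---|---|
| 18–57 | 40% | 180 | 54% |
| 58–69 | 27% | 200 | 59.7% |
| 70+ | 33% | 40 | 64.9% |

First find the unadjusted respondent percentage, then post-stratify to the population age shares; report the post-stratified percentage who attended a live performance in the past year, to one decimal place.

59.1%

Without adjustment, the pooled respondent share is:
  (180/420)×54 + (200/420)×59.7 + (40/420)×64.9 = 57.7524%
Reweighting by population age shares:
  0.4×54 + 0.27×59.7 + 0.33×64.9 = 59.136%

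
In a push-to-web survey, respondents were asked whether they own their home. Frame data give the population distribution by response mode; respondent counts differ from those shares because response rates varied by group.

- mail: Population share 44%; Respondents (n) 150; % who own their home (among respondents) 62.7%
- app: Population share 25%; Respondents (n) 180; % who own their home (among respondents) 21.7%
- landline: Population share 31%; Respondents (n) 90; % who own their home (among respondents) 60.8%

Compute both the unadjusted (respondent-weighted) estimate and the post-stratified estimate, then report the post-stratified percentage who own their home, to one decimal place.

Unadjusted (pooled respondent) estimate weights by respondent counts:
  (150/420)×62.7 + (180/420)×21.7 + (90/420)×60.8 = 44.7214%
Reweighting by population response mode shares:
  0.44×62.7 + 0.25×21.7 + 0.31×60.8 = 51.861%

51.9%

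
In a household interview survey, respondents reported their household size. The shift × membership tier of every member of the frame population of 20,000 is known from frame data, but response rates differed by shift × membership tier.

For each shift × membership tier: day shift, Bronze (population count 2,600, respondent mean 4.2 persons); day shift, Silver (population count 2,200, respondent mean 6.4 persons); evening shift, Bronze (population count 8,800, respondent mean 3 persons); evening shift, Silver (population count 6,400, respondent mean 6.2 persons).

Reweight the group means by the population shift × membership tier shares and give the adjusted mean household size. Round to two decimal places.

4.55

Weight each group's respondent value by its population share:
  day shift, Bronze: (2,600/20,000) × 4.2 = 0.546
  day shift, Silver: (2,200/20,000) × 6.4 = 0.704
  evening shift, Bronze: (8,800/20,000) × 3 = 1.32
  evening shift, Silver: (6,400/20,000) × 6.2 = 1.984
Post-stratified estimate = 4.554 → 4.55.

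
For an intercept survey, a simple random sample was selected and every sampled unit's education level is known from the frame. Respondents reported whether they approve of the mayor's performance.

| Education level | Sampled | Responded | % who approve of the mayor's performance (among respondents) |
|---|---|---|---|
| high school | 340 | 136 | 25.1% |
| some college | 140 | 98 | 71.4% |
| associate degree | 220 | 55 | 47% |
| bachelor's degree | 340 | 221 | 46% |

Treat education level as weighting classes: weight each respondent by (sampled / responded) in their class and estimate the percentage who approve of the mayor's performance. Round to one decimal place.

Response rates by class: high school 136/340 = 40%, some college 98/140 = 70%, associate degree 55/220 = 25%, bachelor's degree 221/340 = 65%.
Each respondent's weight = sampled/responded in their class; summing within a class gives n_sampled, so:
  high school: 340 × 25.1 = 8534
  some college: 140 × 71.4 = 9996
  associate degree: 220 × 47 = 10,340
  bachelor's degree: 340 × 46 = 15,640
Adjusted estimate = 44,510 / 1,040 = 42.7981 → 42.8%.

42.8%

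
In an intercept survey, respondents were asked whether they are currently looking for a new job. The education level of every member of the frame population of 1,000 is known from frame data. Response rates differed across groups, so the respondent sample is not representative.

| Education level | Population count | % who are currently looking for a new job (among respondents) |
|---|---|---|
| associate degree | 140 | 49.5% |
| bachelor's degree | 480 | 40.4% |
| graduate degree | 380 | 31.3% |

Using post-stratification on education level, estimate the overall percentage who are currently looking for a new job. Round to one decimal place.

Each cell contributes population-share × respondent value:
  associate degree: (140/1,000) × 49.5 = 6.93
  bachelor's degree: (480/1,000) × 40.4 = 19.392
  graduate degree: (380/1,000) × 31.3 = 11.894
Post-stratified estimate = 38.216 → 38.2%.

38.2%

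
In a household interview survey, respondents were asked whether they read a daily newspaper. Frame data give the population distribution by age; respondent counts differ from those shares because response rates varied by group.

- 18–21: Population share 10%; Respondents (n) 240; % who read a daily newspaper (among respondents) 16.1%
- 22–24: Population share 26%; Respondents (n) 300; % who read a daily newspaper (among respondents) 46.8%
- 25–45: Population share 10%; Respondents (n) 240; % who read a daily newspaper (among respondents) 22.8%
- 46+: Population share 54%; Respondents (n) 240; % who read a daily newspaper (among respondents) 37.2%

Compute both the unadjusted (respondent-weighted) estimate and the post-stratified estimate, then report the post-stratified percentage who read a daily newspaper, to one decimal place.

36.1%

Without adjustment, the pooled respondent share is:
  (240/1020)×16.1 + (300/1020)×46.8 + (240/1020)×22.8 + (240/1020)×37.2 = 31.6706%
Post-stratifying to population shares instead:
  0.1×16.1 + 0.26×46.8 + 0.1×22.8 + 0.54×37.2 = 36.146%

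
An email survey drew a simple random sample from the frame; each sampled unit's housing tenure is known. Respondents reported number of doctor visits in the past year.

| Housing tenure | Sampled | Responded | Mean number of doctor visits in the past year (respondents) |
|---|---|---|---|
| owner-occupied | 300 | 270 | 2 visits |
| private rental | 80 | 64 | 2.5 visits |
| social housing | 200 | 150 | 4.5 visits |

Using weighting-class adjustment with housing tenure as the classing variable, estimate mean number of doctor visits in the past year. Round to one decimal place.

Class response rates: owner-occupied 270/300 = 90%, private rental 64/80 = 80%, social housing 150/200 = 75%.
Each respondent's weight = sampled/responded in their class; summing within a class gives n_sampled, so:
  owner-occupied: 300 × 2 = 600
  private rental: 80 × 2.5 = 200
  social housing: 200 × 4.5 = 900
Adjusted estimate = 1700 / 580 = 2.93103 → 2.9.

2.9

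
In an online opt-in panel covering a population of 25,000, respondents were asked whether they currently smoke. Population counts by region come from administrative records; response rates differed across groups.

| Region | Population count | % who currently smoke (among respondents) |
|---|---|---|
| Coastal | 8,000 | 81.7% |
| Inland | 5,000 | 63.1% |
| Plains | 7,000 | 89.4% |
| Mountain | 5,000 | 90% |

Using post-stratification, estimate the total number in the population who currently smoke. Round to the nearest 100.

20,400

Apply each group's respondent rate to its population count:
  Coastal: 8,000 × 81.7% = 6536
  Inland: 5,000 × 63.1% = 3155
  Plains: 7,000 × 89.4% = 6258
  Mountain: 5,000 × 90% = 4500
Estimated total = 20,449 → 20,400.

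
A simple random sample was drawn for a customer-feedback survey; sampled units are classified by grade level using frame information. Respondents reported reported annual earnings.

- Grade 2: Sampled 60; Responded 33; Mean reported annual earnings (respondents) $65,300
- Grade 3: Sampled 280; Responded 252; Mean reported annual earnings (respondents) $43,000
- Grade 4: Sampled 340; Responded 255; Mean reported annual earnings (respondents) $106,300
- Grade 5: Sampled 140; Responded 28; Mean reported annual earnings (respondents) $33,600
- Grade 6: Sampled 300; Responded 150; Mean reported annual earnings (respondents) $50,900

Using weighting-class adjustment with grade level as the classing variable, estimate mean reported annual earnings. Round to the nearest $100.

Response rates by class: Grade 2 33/60 = 55%, Grade 3 252/280 = 90%, Grade 4 255/340 = 75%, Grade 5 28/140 = 20%, Grade 6 150/300 = 50%.
With weight = n_sampled/n_responded per class, the weighted class total is n_sampled:
  Grade 2: 60 × 65,300 = 3,918,000
  Grade 3: 280 × 43,000 = 12,040,000
  Grade 4: 340 × 106,300 = 36,142,000
  Grade 5: 140 × 33,600 = 4,704,000
  Grade 6: 300 × 50,900 = 15,270,000
Adjusted estimate = 72,074,000 / 1,120 = 64351.8 → $64,400.

$64,400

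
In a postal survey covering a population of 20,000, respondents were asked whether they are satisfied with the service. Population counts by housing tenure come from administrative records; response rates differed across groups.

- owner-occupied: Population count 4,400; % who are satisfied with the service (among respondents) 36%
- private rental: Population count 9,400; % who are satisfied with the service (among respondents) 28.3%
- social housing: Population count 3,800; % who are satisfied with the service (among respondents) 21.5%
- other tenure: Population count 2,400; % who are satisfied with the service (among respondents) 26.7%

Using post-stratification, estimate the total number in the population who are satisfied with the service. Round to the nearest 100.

5,700

Each cell contributes its population count × the respondent rate:
  owner-occupied: 4,400 × 36% = 1584
  private rental: 9,400 × 28.3% = 2660.2
  social housing: 3,800 × 21.5% = 817
  other tenure: 2,400 × 26.7% = 640.8
Estimated total = 5702 → 5,700.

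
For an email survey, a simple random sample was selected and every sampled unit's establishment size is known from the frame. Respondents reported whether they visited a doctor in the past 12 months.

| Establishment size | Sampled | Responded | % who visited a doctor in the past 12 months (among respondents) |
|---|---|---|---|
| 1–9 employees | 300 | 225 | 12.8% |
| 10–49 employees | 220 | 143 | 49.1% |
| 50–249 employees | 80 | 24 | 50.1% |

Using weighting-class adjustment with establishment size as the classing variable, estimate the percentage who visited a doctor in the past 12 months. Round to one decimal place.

Class response rates: 1–9 employees 225/300 = 75%, 10–49 employees 143/220 = 65%, 50–249 employees 24/80 = 30%.
Weighting each respondent by the inverse class response rate inflates each class back to its sampled size, so the class weight is n_sampled:
  1–9 employees: 300 × 12.8 = 3840
  10–49 employees: 220 × 49.1 = 10,802
  50–249 employees: 80 × 50.1 = 4008
Adjusted estimate = 18,650 / 600 = 31.0833 → 31.1%.

31.1%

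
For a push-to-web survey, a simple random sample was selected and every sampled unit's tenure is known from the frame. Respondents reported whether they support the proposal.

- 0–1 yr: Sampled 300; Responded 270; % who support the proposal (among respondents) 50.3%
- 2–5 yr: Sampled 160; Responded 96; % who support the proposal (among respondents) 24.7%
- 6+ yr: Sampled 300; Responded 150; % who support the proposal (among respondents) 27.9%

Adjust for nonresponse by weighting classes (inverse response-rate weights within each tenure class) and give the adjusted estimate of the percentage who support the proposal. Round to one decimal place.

36.1%

Response rates by class: 0–1 yr 270/300 = 90%, 2–5 yr 96/160 = 60%, 6+ yr 150/300 = 50%.
Inverse-response-rate weighting restores each class to its sampled count, so class totals weight by n_sampled:
  0–1 yr: 300 × 50.3 = 15,090
  2–5 yr: 160 × 24.7 = 3952
  6+ yr: 300 × 27.9 = 8370
Adjusted estimate = 27,412 / 760 = 36.0684 → 36.1%.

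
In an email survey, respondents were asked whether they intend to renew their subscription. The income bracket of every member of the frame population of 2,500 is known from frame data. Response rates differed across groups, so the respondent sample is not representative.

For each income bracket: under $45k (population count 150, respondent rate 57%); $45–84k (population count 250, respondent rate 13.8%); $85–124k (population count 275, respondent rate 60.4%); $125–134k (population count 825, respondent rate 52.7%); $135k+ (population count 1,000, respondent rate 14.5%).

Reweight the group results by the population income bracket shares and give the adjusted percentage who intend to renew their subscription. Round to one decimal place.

Each cell contributes population-share × respondent value:
  under $45k: (150/2,500) × 57 = 3.42
  $45–84k: (250/2,500) × 13.8 = 1.38
  $85–124k: (275/2,500) × 60.4 = 6.644
  $125–134k: (825/2,500) × 52.7 = 17.391
  $135k+: (1,000/2,500) × 14.5 = 5.8
Post-stratified estimate = 34.635 → 34.6%.

34.6%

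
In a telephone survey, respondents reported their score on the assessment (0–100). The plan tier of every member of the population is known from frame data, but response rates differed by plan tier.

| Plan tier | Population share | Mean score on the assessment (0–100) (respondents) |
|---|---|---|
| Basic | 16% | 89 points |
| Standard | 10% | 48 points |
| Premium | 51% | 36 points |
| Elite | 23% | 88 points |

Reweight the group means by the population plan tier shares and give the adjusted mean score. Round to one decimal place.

57.6

Weight each group's respondent value by its population share:
  Basic: 0.16 × 89 = 14.24
  Standard: 0.1 × 48 = 4.8
  Premium: 0.51 × 36 = 18.36
  Elite: 0.23 × 88 = 20.24
Post-stratified estimate = 57.64 → 57.6.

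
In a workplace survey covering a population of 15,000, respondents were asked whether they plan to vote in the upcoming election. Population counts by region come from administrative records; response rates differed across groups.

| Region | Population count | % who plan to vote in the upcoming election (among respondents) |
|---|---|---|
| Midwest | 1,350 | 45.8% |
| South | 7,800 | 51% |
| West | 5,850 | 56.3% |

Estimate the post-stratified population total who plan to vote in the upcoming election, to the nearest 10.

7,890

Estimated count per cell = population count × respondent percentage:
  Midwest: 1,350 × 45.8% = 618.3
  South: 7,800 × 51% = 3978
  West: 5,850 × 56.3% = 3293.55
Estimated total = 7889.85 → 7,890.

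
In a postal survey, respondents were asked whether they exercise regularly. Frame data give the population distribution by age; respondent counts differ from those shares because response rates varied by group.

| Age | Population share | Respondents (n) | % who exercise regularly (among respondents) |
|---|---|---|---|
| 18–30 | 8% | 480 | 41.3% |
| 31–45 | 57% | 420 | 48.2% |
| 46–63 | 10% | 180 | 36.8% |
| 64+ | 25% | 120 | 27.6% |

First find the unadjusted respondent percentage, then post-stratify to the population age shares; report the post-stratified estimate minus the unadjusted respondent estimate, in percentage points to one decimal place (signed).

-0.3 percentage points

Unadjusted (pooled respondent) estimate weights by respondent counts:
  (480/1200)×41.3 + (420/1200)×48.2 + (180/1200)×36.8 + (120/1200)×27.6 = 41.67%
Reweighting by population age shares:
  0.08×41.3 + 0.57×48.2 + 0.1×36.8 + 0.25×27.6 = 41.358%
Difference = 41.358 − 41.67 = -0.312 pp.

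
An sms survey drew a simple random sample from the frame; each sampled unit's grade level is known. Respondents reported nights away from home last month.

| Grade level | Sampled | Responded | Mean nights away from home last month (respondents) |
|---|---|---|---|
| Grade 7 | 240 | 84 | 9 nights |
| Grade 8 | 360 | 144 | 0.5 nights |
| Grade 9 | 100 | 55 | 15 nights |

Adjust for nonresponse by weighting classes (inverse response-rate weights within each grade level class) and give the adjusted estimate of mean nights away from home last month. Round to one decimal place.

5.5

Response rates by class: Grade 7 84/240 = 35%, Grade 8 144/360 = 40%, Grade 9 55/100 = 55%.
With weight = n_sampled/n_responded per class, the weighted class total is n_sampled:
  Grade 7: 240 × 9 = 2160
  Grade 8: 360 × 0.5 = 180
  Grade 9: 100 × 15 = 1500
Adjusted estimate = 3840 / 700 = 5.48571 → 5.5.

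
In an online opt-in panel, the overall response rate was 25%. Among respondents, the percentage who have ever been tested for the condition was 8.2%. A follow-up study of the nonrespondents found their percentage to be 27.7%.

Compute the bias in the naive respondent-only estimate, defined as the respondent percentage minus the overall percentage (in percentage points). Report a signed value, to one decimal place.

-14.6 percentage points

Nonresponse fraction = 1 − 0.25 = 0.75.
Bias = (nonresponse fraction) × (respondent percentage − nonrespondent percentage)
     = 0.75 × (8.2 − 27.7) = 0.75 × -19.5 = -14.625.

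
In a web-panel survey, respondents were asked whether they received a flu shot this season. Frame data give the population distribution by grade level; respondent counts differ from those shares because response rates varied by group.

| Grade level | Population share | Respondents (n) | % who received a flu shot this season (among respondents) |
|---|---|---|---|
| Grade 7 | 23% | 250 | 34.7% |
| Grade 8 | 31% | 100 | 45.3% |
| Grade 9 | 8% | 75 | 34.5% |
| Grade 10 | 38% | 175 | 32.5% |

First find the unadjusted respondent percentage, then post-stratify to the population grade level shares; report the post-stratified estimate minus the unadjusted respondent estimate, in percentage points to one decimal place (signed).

Unadjusted (pooled respondent) estimate weights by respondent counts:
  (250/600)×34.7 + (100/600)×45.3 + (75/600)×34.5 + (175/600)×32.5 = 35.8%
Post-stratified estimate weights by population shares:
  0.23×34.7 + 0.31×45.3 + 0.08×34.5 + 0.38×32.5 = 37.134%
Difference = 37.134 − 35.8 = 1.334 pp.

+1.3 percentage points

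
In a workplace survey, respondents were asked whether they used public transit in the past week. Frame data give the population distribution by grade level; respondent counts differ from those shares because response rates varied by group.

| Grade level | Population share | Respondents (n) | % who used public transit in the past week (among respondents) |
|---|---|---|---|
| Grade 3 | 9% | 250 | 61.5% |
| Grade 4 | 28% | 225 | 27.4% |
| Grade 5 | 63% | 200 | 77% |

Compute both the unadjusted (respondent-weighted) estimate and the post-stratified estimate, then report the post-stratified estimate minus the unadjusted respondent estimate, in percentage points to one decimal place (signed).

+7.0 percentage points

Unadjusted (pooled respondent) estimate weights by respondent counts:
  (250/675)×61.5 + (225/675)×27.4 + (200/675)×77 = 54.7259%
Reweighting by population grade level shares:
  0.09×61.5 + 0.28×27.4 + 0.63×77 = 61.717%
Difference = 61.717 − 54.7259 = 6.9911 pp.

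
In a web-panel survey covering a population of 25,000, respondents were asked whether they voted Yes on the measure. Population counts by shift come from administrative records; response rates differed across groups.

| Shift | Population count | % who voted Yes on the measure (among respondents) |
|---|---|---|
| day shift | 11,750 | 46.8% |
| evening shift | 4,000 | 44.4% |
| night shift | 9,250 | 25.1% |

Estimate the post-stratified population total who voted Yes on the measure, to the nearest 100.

Apply each group's respondent rate to its population count:
  day shift: 11,750 × 46.8% = 5499
  evening shift: 4,000 × 44.4% = 1776
  night shift: 9,250 × 25.1% = 2321.75
Estimated total = 9596.75 → 9,600.

9,600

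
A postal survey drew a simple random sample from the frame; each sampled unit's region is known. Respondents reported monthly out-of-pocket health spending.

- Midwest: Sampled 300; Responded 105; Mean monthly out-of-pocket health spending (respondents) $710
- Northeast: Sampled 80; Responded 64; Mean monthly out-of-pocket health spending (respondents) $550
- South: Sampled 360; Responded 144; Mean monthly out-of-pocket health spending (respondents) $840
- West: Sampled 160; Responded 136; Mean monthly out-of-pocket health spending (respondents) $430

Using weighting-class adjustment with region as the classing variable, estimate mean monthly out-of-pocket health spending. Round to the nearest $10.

$700

Response rates by class: Midwest 105/300 = 35%, Northeast 64/80 = 80%, South 144/360 = 40%, West 136/160 = 85%.
With weight = n_sampled/n_responded per class, the weighted class total is n_sampled:
  Midwest: 300 × 710 = 213,000
  Northeast: 80 × 550 = 44,000
  South: 360 × 840 = 302,400
  West: 160 × 430 = 68,800
Adjusted estimate = 628,200 / 900 = 698 → $700.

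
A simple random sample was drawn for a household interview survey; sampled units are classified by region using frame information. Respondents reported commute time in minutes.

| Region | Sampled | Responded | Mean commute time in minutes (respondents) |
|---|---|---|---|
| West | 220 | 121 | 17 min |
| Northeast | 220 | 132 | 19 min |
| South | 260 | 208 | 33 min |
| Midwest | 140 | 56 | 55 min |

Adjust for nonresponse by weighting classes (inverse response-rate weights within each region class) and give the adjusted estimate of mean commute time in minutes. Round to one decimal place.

28.8

Class response rates: West 121/220 = 55%, Northeast 132/220 = 60%, South 208/260 = 80%, Midwest 56/140 = 40%.
Each respondent's weight = sampled/responded in their class; summing within a class gives n_sampled, so:
  West: 220 × 17 = 3740
  Northeast: 220 × 19 = 4180
  South: 260 × 33 = 8580
  Midwest: 140 × 55 = 7700
Adjusted estimate = 24,200 / 840 = 28.8095 → 28.8.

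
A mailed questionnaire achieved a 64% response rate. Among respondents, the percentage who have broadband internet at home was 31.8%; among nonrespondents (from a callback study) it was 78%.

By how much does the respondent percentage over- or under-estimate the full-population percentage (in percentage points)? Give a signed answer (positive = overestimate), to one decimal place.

Nonresponse fraction = 1 − 0.64 = 0.36.
Bias = (nonresponse fraction) × (respondent percentage − nonrespondent percentage)
     = 0.36 × (31.8 − 78) = 0.36 × -46.2 = -16.632.

-16.6 percentage points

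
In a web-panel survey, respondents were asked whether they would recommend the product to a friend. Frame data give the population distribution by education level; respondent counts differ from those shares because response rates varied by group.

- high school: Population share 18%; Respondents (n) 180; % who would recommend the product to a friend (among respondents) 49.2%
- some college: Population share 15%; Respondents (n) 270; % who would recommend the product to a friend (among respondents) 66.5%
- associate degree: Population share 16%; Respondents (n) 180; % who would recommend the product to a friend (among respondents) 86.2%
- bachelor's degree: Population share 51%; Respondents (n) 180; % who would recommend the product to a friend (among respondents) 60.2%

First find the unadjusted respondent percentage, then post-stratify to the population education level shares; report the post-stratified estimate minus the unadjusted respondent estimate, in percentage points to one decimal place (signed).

-2.3 percentage points

Without adjustment, the pooled respondent share is:
  (180/810)×49.2 + (270/810)×66.5 + (180/810)×86.2 + (180/810)×60.2 = 65.6333%
Post-stratified estimate weights by population shares:
  0.18×49.2 + 0.15×66.5 + 0.16×86.2 + 0.51×60.2 = 63.325%
Difference = 63.325 − 65.6333 = -2.3083 pp.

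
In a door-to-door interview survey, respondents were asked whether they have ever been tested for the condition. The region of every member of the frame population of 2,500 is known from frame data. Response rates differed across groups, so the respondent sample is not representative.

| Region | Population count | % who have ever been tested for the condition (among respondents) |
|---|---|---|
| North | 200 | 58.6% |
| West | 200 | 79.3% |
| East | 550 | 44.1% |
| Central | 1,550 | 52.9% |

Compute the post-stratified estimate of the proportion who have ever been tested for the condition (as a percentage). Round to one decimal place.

Each cell contributes population-share × respondent value:
  North: (200/2,500) × 58.6 = 4.688
  West: (200/2,500) × 79.3 = 6.344
  East: (550/2,500) × 44.1 = 9.702
  Central: (1,550/2,500) × 52.9 = 32.798
Post-stratified estimate = 53.532 → 53.5%.

53.5%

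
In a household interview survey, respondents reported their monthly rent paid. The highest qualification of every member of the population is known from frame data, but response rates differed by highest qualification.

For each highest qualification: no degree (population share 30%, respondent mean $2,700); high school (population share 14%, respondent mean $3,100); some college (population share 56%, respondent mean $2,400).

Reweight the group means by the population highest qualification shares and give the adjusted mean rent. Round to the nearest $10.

Weight each group's respondent value by its population share:
  no degree: 0.3 × 2700 = 810
  high school: 0.14 × 3100 = 434
  some college: 0.56 × 2400 = 1344
Post-stratified estimate = 2588 → $2,590.

$2,590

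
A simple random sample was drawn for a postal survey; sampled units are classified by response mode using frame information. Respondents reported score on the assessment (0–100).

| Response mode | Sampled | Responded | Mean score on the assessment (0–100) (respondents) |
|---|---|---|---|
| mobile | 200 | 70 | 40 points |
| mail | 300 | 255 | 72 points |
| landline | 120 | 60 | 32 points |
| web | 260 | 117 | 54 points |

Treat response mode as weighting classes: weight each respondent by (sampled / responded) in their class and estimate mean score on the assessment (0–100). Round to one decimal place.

Response rates by class: mobile 70/200 = 35%, mail 255/300 = 85%, landline 60/120 = 50%, web 117/260 = 45%.
Weighting each respondent by the inverse class response rate inflates each class back to its sampled size, so the class weight is n_sampled:
  mobile: 200 × 40 = 8000
  mail: 300 × 72 = 21,600
  landline: 120 × 32 = 3840
  web: 260 × 54 = 14,040
Adjusted estimate = 47,480 / 880 = 53.9545 → 54.0.

54.0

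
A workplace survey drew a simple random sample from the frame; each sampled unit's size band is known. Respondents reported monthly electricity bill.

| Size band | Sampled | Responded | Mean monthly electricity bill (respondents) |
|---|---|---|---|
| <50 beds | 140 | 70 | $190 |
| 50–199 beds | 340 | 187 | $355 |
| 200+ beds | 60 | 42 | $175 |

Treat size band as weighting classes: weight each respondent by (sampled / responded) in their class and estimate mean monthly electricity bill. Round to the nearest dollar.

$292

Response rates by class: <50 beds 70/140 = 50%, 50–199 beds 187/340 = 55%, 200+ beds 42/60 = 70%.
Inverse-response-rate weighting restores each class to its sampled count, so class totals weight by n_sampled:
  <50 beds: 140 × 190 = 26,600
  50–199 beds: 340 × 355 = 120,700
  200+ beds: 60 × 175 = 10,500
Adjusted estimate = 157,800 / 540 = 292.222 → $292.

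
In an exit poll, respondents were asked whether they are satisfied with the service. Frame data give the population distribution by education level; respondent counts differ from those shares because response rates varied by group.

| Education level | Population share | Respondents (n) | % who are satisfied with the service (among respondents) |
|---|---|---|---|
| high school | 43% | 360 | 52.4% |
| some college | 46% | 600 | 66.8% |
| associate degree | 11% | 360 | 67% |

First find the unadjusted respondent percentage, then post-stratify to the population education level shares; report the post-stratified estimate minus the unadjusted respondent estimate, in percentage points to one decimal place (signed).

-2.3 percentage points

Unadjusted (pooled respondent) estimate weights by respondent counts:
  (360/1320)×52.4 + (600/1320)×66.8 + (360/1320)×67 = 62.9273%
Post-stratified estimate weights by population shares:
  0.43×52.4 + 0.46×66.8 + 0.11×67 = 60.63%
Difference = 60.63 − 62.9273 = -2.2973 pp.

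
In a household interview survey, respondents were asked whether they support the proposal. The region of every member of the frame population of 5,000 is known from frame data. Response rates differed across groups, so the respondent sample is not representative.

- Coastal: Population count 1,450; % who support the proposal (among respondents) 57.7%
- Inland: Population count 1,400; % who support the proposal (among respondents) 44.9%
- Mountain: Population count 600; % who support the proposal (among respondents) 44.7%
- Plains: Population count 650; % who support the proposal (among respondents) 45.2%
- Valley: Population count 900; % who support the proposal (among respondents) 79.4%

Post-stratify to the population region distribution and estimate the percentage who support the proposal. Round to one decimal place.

54.8%

Reweight to the known region distribution:
  Coastal: (1,450/5,000) × 57.7 = 16.733
  Inland: (1,400/5,000) × 44.9 = 12.572
  Mountain: (600/5,000) × 44.7 = 5.364
  Plains: (650/5,000) × 45.2 = 5.876
  Valley: (900/5,000) × 79.4 = 14.292
Post-stratified estimate = 54.837 → 54.8%.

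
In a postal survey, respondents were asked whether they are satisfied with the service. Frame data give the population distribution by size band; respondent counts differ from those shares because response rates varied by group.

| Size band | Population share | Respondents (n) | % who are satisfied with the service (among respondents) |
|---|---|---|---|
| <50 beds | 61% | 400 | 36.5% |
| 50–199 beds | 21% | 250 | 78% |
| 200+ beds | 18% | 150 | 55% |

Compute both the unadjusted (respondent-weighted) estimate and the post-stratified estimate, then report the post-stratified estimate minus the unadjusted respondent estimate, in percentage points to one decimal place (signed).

-4.4 percentage points

Unadjusted (pooled respondent) estimate weights by respondent counts:
  (400/800)×36.5 + (250/800)×78 + (150/800)×55 = 52.9375%
Reweighting by population size band shares:
  0.61×36.5 + 0.21×78 + 0.18×55 = 48.545%
Difference = 48.545 − 52.9375 = -4.3925 pp.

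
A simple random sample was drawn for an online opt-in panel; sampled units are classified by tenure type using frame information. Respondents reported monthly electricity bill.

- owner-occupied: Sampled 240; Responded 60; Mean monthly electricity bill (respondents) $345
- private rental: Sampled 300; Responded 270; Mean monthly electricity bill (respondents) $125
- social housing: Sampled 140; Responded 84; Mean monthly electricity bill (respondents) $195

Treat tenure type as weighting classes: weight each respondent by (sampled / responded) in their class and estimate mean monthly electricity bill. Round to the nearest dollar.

Class response rates: owner-occupied 60/240 = 25%, private rental 270/300 = 90%, social housing 84/140 = 60%.
Weighting each respondent by the inverse class response rate inflates each class back to its sampled size, so the class weight is n_sampled:
  owner-occupied: 240 × 345 = 82,800
  private rental: 300 × 125 = 37,500
  social housing: 140 × 195 = 27,300
Adjusted estimate = 147,600 / 680 = 217.059 → $217.

$217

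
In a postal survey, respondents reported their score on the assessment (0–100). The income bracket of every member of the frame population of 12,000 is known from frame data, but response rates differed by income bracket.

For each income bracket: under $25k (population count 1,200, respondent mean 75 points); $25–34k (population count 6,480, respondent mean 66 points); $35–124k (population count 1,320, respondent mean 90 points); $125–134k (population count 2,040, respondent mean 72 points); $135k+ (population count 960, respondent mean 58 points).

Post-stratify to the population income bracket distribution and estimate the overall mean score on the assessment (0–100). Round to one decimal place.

Each cell contributes population-share × respondent value:
  under $25k: (1,200/12,000) × 75 = 7.5
  $25–34k: (6,480/12,000) × 66 = 35.64
  $35–124k: (1,320/12,000) × 90 = 9.9
  $125–134k: (2,040/12,000) × 72 = 12.24
  $135k+: (960/12,000) × 58 = 4.64
Post-stratified estimate = 69.92 → 69.9.

69.9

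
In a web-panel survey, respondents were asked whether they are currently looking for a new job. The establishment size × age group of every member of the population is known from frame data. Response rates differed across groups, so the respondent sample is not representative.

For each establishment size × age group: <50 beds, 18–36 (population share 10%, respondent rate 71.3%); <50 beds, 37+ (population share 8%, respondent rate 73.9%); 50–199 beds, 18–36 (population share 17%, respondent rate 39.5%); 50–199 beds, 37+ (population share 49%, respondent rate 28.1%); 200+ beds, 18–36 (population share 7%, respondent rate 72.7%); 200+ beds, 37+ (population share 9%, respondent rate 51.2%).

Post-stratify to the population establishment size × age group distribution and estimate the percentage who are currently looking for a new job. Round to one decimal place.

Each cell contributes population-share × respondent value:
  <50 beds, 18–36: 0.1 × 71.3 = 7.13
  <50 beds, 37+: 0.08 × 73.9 = 5.912
  50–199 beds, 18–36: 0.17 × 39.5 = 6.715
  50–199 beds, 37+: 0.49 × 28.1 = 13.769
  200+ beds, 18–36: 0.07 × 72.7 = 5.089
  200+ beds, 37+: 0.09 × 51.2 = 4.608
Post-stratified estimate = 43.223 → 43.2%.

43.2%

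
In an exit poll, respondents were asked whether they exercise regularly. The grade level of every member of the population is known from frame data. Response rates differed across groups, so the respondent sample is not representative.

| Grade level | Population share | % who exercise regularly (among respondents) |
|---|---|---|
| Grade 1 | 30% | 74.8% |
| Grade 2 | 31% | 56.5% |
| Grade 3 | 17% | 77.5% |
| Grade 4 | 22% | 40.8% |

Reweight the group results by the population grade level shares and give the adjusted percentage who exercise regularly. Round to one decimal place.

62.1%

Post-stratification weights by population share, not respondent share:
  Grade 1: 0.3 × 74.8 = 22.44
  Grade 2: 0.31 × 56.5 = 17.515
  Grade 3: 0.17 × 77.5 = 13.175
  Grade 4: 0.22 × 40.8 = 8.976
Post-stratified estimate = 62.106 → 62.1%.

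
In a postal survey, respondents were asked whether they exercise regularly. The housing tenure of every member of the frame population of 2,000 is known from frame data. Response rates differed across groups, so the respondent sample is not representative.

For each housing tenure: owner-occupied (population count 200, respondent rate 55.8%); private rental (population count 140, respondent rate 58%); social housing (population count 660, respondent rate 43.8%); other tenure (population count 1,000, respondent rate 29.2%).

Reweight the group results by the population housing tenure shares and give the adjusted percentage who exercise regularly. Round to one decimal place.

38.7%

Weight each group's respondent value by its population share:
  owner-occupied: (200/2,000) × 55.8 = 5.58
  private rental: (140/2,000) × 58 = 4.06
  social housing: (660/2,000) × 43.8 = 14.454
  other tenure: (1,000/2,000) × 29.2 = 14.6
Post-stratified estimate = 38.694 → 38.7%.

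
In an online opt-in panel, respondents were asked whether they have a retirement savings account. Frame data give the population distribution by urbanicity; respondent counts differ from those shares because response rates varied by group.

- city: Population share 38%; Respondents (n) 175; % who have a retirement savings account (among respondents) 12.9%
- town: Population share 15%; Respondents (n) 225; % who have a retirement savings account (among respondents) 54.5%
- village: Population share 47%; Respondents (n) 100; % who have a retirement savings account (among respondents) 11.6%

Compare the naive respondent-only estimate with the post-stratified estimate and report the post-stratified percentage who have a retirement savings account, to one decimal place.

18.5%

Without adjustment, the pooled respondent share is:
  (175/500)×12.9 + (225/500)×54.5 + (100/500)×11.6 = 31.36%
Reweighting by population urbanicity shares:
  0.38×12.9 + 0.15×54.5 + 0.47×11.6 = 18.529%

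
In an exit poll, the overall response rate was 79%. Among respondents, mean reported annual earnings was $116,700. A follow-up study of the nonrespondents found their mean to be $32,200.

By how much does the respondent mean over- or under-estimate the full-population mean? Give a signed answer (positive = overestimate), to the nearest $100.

+$17,700

Nonresponse fraction = 1 − 0.79 = 0.21.
Bias = (nonresponse fraction) × (respondent mean − nonrespondent mean)
     = 0.21 × (116,700 − 32,200) = 0.21 × 84,500 = 17,745.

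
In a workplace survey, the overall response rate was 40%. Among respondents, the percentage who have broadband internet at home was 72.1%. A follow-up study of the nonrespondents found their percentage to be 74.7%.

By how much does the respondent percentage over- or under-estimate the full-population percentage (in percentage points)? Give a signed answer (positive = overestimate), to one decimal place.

Nonresponse fraction = 1 − 0.4 = 0.6.
Bias = (nonresponse fraction) × (respondent percentage − nonrespondent percentage)
     = 0.6 × (72.1 − 74.7) = 0.6 × -2.6 = -1.56.

-1.6 percentage points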